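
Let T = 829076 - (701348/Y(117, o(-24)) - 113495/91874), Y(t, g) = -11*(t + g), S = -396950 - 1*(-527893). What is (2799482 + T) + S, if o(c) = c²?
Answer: 2633052510943039/700355502 ≈ 3.7596e+6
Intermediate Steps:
S = 130943 (S = -396950 + 527893 = 130943)
Y(t, g) = -11*g - 11*t (Y(t, g) = -11*(g + t) = -11*g - 11*t)
T = 580713238994689/700355502 (T = 829076 - (701348/(-11*(-24)² - 11*117) - 113495/91874) = 829076 - (701348/(-11*576 - 1287) - 113495*1/91874) = 829076 - (701348/(-6336 - 1287) - 113495/91874) = 829076 - (701348/(-7623) - 113495/91874) = 829076 - (701348*(-1/7623) - 113495/91874) = 829076 - (-701348/7623 - 113495/91874) = 829076 - 1*(-65300818537/700355502) = 829076 + 65300818537/700355502 = 580713238994689/700355502 ≈ 8.2917e+5)
(2799482 + T) + S = (2799482 + 580713238994689/700355502) + 130943 = 2541345860444653/700355502 + 130943 = 2633052510943039/700355502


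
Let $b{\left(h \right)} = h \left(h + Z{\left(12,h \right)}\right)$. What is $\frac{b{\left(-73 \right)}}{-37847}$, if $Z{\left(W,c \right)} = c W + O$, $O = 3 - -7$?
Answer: $- \frac{68547}{37847} \approx -1.8112$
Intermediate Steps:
$O = 10$ ($O = 3 + 7 = 10$)
$Z{\left(W,c \right)} = 10 + W c$ ($Z{\left(W,c \right)} = c W + 10 = W c + 10 = 10 + W c$)
$b{\left(h \right)} = h \left(10 + 13 h\right)$ ($b{\left(h \right)} = h \left(h + \left(10 + 12 h\right)\right) = h \left(10 + 13 h\right)$)
$\frac{b{\left(-73 \right)}}{-37847} = \frac{\left(-73\right) \left(10 + 13 \left(-73\right)\right)}{-37847} = - 73 \left(10 - 949\right) \left(- \frac{1}{37847}\right) = \left(-73\right) \left(-939\right) \left(- \frac{1}{37847}\right) = 68547 \left(- \frac{1}{37847}\right) = - \frac{68547}{37847}$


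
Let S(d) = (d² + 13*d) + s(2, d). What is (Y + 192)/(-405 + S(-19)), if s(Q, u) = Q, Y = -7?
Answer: -185/289 ≈ -0.64014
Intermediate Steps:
S(d) = 2 + d² + 13*d (S(d) = (d² + 13*d) + 2 = 2 + d² + 13*d)
(Y + 192)/(-405 + S(-19)) = (-7 + 192)/(-405 + (2 + (-19)² + 13*(-19))) = 185/(-405 + (2 + 361 - 247)) = 185/(-405 + 116) = 185/(-289) = 185*(-1/289) = -185/289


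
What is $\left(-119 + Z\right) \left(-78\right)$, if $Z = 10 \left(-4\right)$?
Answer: $12402$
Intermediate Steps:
$Z = -40$
$\left(-119 + Z\right) \left(-78\right) = \left(-119 - 40\right) \left(-78\right) = \left(-159\right) \left(-78\right) = 12402$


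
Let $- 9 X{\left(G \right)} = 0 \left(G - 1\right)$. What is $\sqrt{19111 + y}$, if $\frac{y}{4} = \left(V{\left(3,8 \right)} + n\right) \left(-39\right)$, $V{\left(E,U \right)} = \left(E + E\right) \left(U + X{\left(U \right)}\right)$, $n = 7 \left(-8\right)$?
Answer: $\sqrt{20359} \approx 142.69$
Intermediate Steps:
$X{\left(G \right)} = 0$ ($X{\left(G \right)} = - \frac{0 \left(G - 1\right)}{9} = - \frac{0 \left(-1 + G\right)}{9} = \left(- \frac{1}{9}\right) 0 = 0$)
$n = -56$
$V{\left(E,U \right)} = 2 E U$ ($V{\left(E,U \right)} = \left(E + E\right) \left(U + 0\right) = 2 E U$)
$y = 1248$ ($y = 4 \left(2 \cdot 3 \cdot 8 - 56\right) \left(-39\right) = 4 \left(48 - 56\right) \left(-39\right) = 4 \left(\left(-8\right) \left(-39\right)\right) = 4 \cdot 312 = 1248$)
$\sqrt{19111 + y} = \sqrt{19111 + 1248} = \sqrt{20359}$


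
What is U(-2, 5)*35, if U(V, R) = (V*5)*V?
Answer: 700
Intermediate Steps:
U(V, R) = 5*V**2 (U(V, R) = (5*V)*V = 5*V**2)
U(-2, 5)*35 = (5*(-2)**2)*35 = (5*4)*35 = 20*35 = 700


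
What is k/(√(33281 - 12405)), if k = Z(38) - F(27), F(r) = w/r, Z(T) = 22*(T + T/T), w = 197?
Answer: 22969*√5219/281826 ≈ 5.8878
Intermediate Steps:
Z(T) = 22 + 22*T (Z(T) = 22*(T + 1) = 22*(1 + T) = 22 + 22*T)
F(r) = 197/r
k = 22969/27 (k = (22 + 22*38) - 197/27 = (22 + 836) - 197/27 = 858 - 1*197/27 = 858 - 197/27 = 22969/27 ≈ 850.70)
k/(√(33281 - 12405)) = 22969/(27*(√(33281 - 12405))) = 22969/(27*(√20876)) = 22969/(27*((2*√5219))) = 22969*(√5219/10438)/27 = 22969*√5219/281826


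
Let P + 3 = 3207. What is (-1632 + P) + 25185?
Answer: 26757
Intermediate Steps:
P = 3204 (P = -3 + 3207 = 3204)
(-1632 + P) + 25185 = (-1632 + 3204) + 25185 = 1572 + 25185 = 26757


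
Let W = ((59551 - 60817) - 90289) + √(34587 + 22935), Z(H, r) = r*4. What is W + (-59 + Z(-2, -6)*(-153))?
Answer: -87942 + √57522 ≈ -87702.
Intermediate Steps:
Z(H, r) = 4*r
W = -91555 + √57522 (W = (-1266 - 90289) + √57522 = -91555 + √57522 ≈ -91315.)
W + (-59 + Z(-2, -6)*(-153)) = (-91555 + √57522) + (-59 + (4*(-6))*(-153)) = (-91555 + √57522) + (-59 - 24*(-153)) = (-91555 + √57522) + (-59 + 3672) = (-91555 + √57522) + 3613 = -87942 + √57522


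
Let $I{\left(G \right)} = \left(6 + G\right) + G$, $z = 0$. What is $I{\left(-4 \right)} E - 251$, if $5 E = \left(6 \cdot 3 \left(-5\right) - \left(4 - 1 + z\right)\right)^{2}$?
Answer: $- \frac{18553}{5} \approx -3710.6$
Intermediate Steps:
$I{\left(G \right)} = 6 + 2 G$
$E = \frac{8649}{5}$ ($E = \frac{\left(6 \cdot 3 \left(-5\right) - \left(4 - 1\right)\right)^{2}}{5} = \frac{\left(18 \left(-5\right) - 3\right)^{2}}{5} = \frac{\left(-90 - 3\right)^{2}}{5} = \frac{\left(-93\right)^{2}}{5} = \frac{1}{5} \cdot 8649 = \frac{8649}{5} \approx 1729.8$)
$I{\left(-4 \right)} E - 251 = \left(6 + 2 \left(-4\right)\right) \frac{8649}{5} - 251 = \left(6 - 8\right) \frac{8649}{5} - 251 = \left(-2\right) \frac{8649}{5} - 251 = - \frac{17298}{5} - 251 = - \frac{18553}{5}$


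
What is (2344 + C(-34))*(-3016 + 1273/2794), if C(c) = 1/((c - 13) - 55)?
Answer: -671470340499/94996 ≈ -7.0684e+6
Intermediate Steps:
C(c) = 1/(-68 + c) (C(c) = 1/((-13 + c) - 55) = 1/(-68 + c))
(2344 + C(-34))*(-3016 + 1273/2794) = (2344 + 1/(-68 - 34))*(-3016 + 1273/2794) = (2344 + 1/(-102))*(-3016 + 1273*(1/2794)) = (2344 - 1/102)*(-3016 + 1273/2794) = (239087/102)*(-8425431/2794) = -671470340499/94996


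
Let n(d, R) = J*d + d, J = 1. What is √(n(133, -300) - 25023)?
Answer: I*√24757 ≈ 157.34*I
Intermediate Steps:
n(d, R) = 2*d (n(d, R) = 1*d + d = d + d = 2*d)
√(n(133, -300) - 25023) = √(2*133 - 25023) = √(266 - 25023) = √(-24757) = I*√24757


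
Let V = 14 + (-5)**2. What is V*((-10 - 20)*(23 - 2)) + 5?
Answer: -24565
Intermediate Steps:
V = 39 (V = 14 + 25 = 39)
V*((-10 - 20)*(23 - 2)) + 5 = 39*((-10 - 20)*(23 - 2)) + 5 = 39*(-30*21) + 5 = 39*(-630) + 5 = -24570 + 5 = -24565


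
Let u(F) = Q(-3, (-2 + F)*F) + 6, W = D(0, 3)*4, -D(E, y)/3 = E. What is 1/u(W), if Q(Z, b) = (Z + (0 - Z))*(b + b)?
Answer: ⅙ ≈ 0.16667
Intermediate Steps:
D(E, y) = -3*E
Q(Z, b) = 0 (Q(Z, b) = (Z - Z)*(2*b) = 0*(2*b) = 0)
W = 0 (W = -3*0*4 = 0*4 = 0)
u(F) = 6 (u(F) = 0 + 6 = 6)
1/u(W) = 1/6 = ⅙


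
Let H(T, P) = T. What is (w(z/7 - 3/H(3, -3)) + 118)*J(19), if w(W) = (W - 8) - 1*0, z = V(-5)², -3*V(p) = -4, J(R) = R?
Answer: 130777/63 ≈ 2075.8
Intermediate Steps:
V(p) = 4/3 (V(p) = -⅓*(-4) = 4/3)
z = 16/9 (z = (4/3)² = 16/9 ≈ 1.7778)
w(W) = -8 + W (w(W) = (-8 + W) + 0 = -8 + W)
(w(z/7 - 3/H(3, -3)) + 118)*J(19) = ((-8 + ((16/9)/7 - 3/3)) + 118)*19 = ((-8 + ((16/9)*(⅐) - 3*⅓)) + 118)*19 = ((-8 + (16/63 - 1)) + 118)*19 = ((-8 - 47/63) + 118)*19 = (-551/63 + 118)*19 = (6883/63)*19 = 130777/63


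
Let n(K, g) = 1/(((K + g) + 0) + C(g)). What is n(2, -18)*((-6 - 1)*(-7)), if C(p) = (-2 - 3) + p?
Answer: -49/39 ≈ -1.2564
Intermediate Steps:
C(p) = -5 + p
n(K, g) = 1/(-5 + K + 2*g) (n(K, g) = 1/(((K + g) + 0) + (-5 + g)) = 1/((K + g) + (-5 + g)) = 1/(-5 + K + 2*g))
n(2, -18)*((-6 - 1)*(-7)) = ((-6 - 1)*(-7))/(-5 + 2 + 2*(-18)) = (-7*(-7))/(-5 + 2 - 36) = 49/(-39) = -1/39*49 = -49/39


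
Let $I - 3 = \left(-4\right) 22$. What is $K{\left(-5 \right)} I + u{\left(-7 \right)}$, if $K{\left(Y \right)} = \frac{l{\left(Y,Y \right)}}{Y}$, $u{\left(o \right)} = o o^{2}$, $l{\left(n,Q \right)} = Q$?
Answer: $-428$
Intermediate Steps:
$I = -85$ ($I = 3 - 88 = -85$)
$u{\left(o \right)} = o^{3}$
$K{\left(Y \right)} = 1$ ($K{\left(Y \right)} = \frac{Y}{Y} = 1$)
$K{\left(-5 \right)} I + u{\left(-7 \right)} = 1 \left(-85\right) + \left(-7\right)^{3} = -85 - 343 = -428$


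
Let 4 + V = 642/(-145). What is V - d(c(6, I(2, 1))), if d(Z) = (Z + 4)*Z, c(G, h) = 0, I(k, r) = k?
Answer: -1222/145 ≈ -8.4276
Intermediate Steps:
V = -1222/145 (V = -4 + 642/(-145) = -4 + 642*(-1/145) = -4 - 642/145 = -1222/145 ≈ -8.4276)
d(Z) = Z*(4 + Z) (d(Z) = (4 + Z)*Z = Z*(4 + Z))
V - d(c(6, I(2, 1))) = -1222/145 - 0*(4 + 0) = -1222/145 - 0*4 = -1222/145 - 1*0 = -1222/145 + 0 = -1222/145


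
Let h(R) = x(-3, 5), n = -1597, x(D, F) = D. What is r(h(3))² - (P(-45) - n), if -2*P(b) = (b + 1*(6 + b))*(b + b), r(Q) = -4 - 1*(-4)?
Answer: 2183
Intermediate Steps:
h(R) = -3
r(Q) = 0 (r(Q) = -4 + 4 = 0)
P(b) = -b*(6 + 2*b) (P(b) = -(b + 1*(6 + b))*(b + b)/2 = -(b + (6 + b))*2*b/2 = -(6 + 2*b)*2*b/2 = -b*(6 + 2*b))
r(h(3))² - (P(-45) - n) = 0² - (-2*(-45)*(3 - 45) - 1*(-1597)) = 0 - (-2*(-45)*(-42) + 1597) = 0 - (-3780 + 1597) = 0 - 1*(-2183) = 0 + 2183 = 2183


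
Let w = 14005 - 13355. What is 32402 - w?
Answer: 31752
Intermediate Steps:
w = 650
32402 - w = 32402 - 1*650 = 32402 - 650 = 31752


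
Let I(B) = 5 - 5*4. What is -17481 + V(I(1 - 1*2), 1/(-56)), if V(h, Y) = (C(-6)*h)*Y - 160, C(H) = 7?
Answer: -141113/8 ≈ -17639.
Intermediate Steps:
I(B) = -15 (I(B) = 5 - 20 = -15)
V(h, Y) = -160 + 7*Y*h (V(h, Y) = (7*h)*Y - 160 = 7*Y*h - 160 = -160 + 7*Y*h)
-17481 + V(I(1 - 1*2), 1/(-56)) = -17481 + (-160 + 7*(-15)/(-56)) = -17481 + (-160 + 7*(-1/56)*(-15)) = -17481 + (-160 + 15/8) = -17481 - 1265/8 = -141113/8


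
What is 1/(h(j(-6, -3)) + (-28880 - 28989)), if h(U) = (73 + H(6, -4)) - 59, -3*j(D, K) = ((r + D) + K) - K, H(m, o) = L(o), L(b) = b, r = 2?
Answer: -1/57859 ≈ -1.7283e-5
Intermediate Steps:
H(m, o) = o
j(D, K) = -⅔ - D/3 (j(D, K) = -(((2 + D) + K) - K)/3 = -((2 + D + K) - K)/3 = -(2 + D)/3 = -⅔ - D/3)
h(U) = 10 (h(U) = (73 - 4) - 59 = 69 - 59 = 10)
1/(h(j(-6, -3)) + (-28880 - 28989)) = 1/(10 + (-28880 - 28989)) = 1/(10 - 57869) = 1/(-57859) = -1/57859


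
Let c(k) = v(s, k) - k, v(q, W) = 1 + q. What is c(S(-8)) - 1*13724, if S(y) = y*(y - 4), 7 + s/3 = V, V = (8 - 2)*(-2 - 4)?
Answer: -13948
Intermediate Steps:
V = -36 (V = 6*(-6) = -36)
s = -129 (s = -21 + 3*(-36) = -21 - 108 = -129)
S(y) = y*(-4 + y)
c(k) = -128 - k (c(k) = (1 - 129) - k = -128 - k)
c(S(-8)) - 1*13724 = (-128 - (-8)*(-4 - 8)) - 1*13724 = (-128 - (-8)*(-12)) - 13724 = (-128 - 1*96) - 13724 = (-128 - 96) - 13724 = -224 - 13724 = -13948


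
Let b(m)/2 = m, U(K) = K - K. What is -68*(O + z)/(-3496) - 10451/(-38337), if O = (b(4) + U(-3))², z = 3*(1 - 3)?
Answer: 23467228/16753269 ≈ 1.4008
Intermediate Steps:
U(K) = 0
b(m) = 2*m
z = -6 (z = 3*(-2) = -6)
O = 64 (O = (2*4 + 0)² = (8 + 0)² = 8² = 64)
-68*(O + z)/(-3496) - 10451/(-38337) = -68*(64 - 6)/(-3496) - 10451/(-38337) = -68*58*(-1/3496) - 10451*(-1/38337) = -3944*(-1/3496) + 10451/38337 = 493/437 + 10451/38337 = 23467228/16753269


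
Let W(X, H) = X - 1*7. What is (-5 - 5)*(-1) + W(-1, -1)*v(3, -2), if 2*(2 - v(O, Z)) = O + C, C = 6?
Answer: 30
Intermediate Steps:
v(O, Z) = -1 - O/2 (v(O, Z) = 2 - (O + 6)/2 = 2 - (6 + O)/2 = 2 + (-3 - O/2) = -1 - O/2)
W(X, H) = -7 + X (W(X, H) = X - 7 = -7 + X)
(-5 - 5)*(-1) + W(-1, -1)*v(3, -2) = (-5 - 5)*(-1) + (-7 - 1)*(-1 - 1/2*3) = -10*(-1) - 8*(-1 - 3/2) = 10 - 8*(-5/2) = 10 + 20 = 30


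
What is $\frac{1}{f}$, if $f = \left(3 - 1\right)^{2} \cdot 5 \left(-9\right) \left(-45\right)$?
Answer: $\frac{1}{8100} \approx 0.00012346$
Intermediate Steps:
$f = 8100$ ($f = 2^{2} \cdot 5 \left(-9\right) \left(-45\right) = 4 \cdot 5 \left(-9\right) \left(-45\right) = 20 \left(-9\right) \left(-45\right) = \left(-180\right) \left(-45\right) = 8100$)
$\frac{1}{f} = \frac{1}{8100}$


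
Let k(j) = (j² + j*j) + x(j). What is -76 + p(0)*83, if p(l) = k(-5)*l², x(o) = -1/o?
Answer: -76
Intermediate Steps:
k(j) = -1/j + 2*j² (k(j) = (j² + j*j) - 1/j = (j² + j²) - 1/j = 2*j² - 1/j = -1/j + 2*j²)
p(l) = 251*l²/5 (p(l) = ((-1 + 2*(-5)³)/(-5))*l² = (-(-1 + 2*(-125))/5)*l² = (-(-1 - 250)/5)*l² = (-⅕*(-251))*l² = 251*l²/5)
-76 + p(0)*83 = -76 + ((251/5)*0²)*83 = -76 + ((251/5)*0)*83 = -76 + 0*83 = -76 + 0 = -76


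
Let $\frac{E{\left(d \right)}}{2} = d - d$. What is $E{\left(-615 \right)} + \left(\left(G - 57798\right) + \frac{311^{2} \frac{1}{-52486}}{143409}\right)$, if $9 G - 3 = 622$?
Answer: $- \frac{1303562412651869}{22580894322} \approx -57729.0$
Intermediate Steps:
$G = \frac{625}{9}$ ($G = \frac{1}{3} + \frac{1}{9} \cdot 622 = \frac{1}{3} + \frac{622}{9} = \frac{625}{9} \approx 69.444$)
$E{\left(d \right)} = 0$ ($E{\left(d \right)} = 2 \left(d - d\right) = 2 \cdot 0 = 0$)
$E{\left(-615 \right)} + \left(\left(G - 57798\right) + \frac{311^{2} \frac{1}{-52486}}{143409}\right) = 0 + \left(\left(\frac{625}{9} - 57798\right) + \frac{311^{2} \frac{1}{-52486}}{143409}\right) = 0 - \left(\frac{519557}{9} - 96721 \left(- \frac{1}{52486}\right) \frac{1}{143409}\right) = 0 - \frac{1303562412651869}{22580894322} = - \frac{1303562412651869}{22580894322}$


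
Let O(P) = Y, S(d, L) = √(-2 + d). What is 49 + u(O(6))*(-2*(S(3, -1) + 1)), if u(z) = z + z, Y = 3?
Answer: 25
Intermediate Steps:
O(P) = 3
u(z) = 2*z
49 + u(O(6))*(-2*(S(3, -1) + 1)) = 49 + (2*3)*(-2*(√(-2 + 3) + 1)) = 49 + 6*(-2*(√1 + 1)) = 49 + 6*(-2*(1 + 1)) = 49 + 6*(-2*2) = 49 + 6*(-4) = 49 - 24 = 25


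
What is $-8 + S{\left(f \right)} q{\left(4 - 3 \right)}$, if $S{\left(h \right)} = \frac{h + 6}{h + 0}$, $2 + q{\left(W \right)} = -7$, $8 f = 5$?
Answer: $- \frac{517}{5} \approx -103.4$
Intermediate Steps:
$f = \frac{5}{8}$ ($f = \frac{1}{8} \cdot 5 = \frac{5}{8} \approx 0.625$)
$q{\left(W \right)} = -9$ ($q{\left(W \right)} = -2 - 7 = -9$)
$S{\left(h \right)} = \frac{6 + h}{h}$
$-8 + S{\left(f \right)} q{\left(4 - 3 \right)} = -8 + \frac{6 + \frac{5}{8}}{\frac{5}{8}} \left(-9\right) = -8 + \frac{8}{5} \cdot \frac{53}{8} \left(-9\right) = -8 + \frac{53}{5} \left(-9\right) = -8 - \frac{477}{5} = - \frac{517}{5}$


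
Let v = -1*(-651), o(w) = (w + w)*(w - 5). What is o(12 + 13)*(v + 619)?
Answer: 1270000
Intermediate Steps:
o(w) = 2*w*(-5 + w) (o(w) = (2*w)*(-5 + w) = 2*w*(-5 + w))
v = 651
o(12 + 13)*(v + 619) = (2*(12 + 13)*(-5 + (12 + 13)))*(651 + 619) = (2*25*(-5 + 25))*1270 = (2*25*20)*1270 = 1000*1270 = 1270000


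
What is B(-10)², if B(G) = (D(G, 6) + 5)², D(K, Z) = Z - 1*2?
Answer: 6561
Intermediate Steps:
D(K, Z) = -2 + Z (D(K, Z) = Z - 2 = -2 + Z)
B(G) = 81 (B(G) = ((-2 + 6) + 5)² = (4 + 5)² = 9² = 81)
B(-10)² = 81² = 6561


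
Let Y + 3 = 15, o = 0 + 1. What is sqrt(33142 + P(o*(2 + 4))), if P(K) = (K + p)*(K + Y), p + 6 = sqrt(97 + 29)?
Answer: sqrt(33142 + 54*sqrt(14)) ≈ 182.60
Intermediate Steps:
o = 1
p = -6 + 3*sqrt(14) (p = -6 + sqrt(97 + 29) = -6 + sqrt(126) = -6 + 3*sqrt(14) ≈ 5.2250)
Y = 12 (Y = -3 + 15 = 12)
P(K) = (12 + K)*(-6 + K + 3*sqrt(14)) (P(K) = (K + (-6 + 3*sqrt(14)))*(K + 12) = (-6 + K + 3*sqrt(14))*(12 + K) = (12 + K)*(-6 + K + 3*sqrt(14)))
sqrt(33142 + P(o*(2 + 4))) = sqrt(33142 + (-72 + (1*(2 + 4))**2 + 6*(1*(2 + 4)) + 36*sqrt(14) + 3*(1*(2 + 4))*sqrt(14))) = sqrt(33142 + (-72 + (1*6)**2 + 6*(1*6) + 36*sqrt(14) + 3*(1*6)*sqrt(14))) = sqrt(33142 + (-72 + 6**2 + 6*6 + 36*sqrt(14) + 3*6*sqrt(14))) = sqrt(33142 + (-72 + 36 + 36 + 36*sqrt(14) + 18*sqrt(14))) = sqrt(33142 + 54*sqrt(14))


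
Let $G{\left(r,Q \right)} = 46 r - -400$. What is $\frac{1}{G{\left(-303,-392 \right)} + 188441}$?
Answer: $\frac{1}{174903} \approx 5.7175 \cdot 10^{-6}$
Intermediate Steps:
$G{\left(r,Q \right)} = 400 + 46 r$ ($G{\left(r,Q \right)} = 46 r + 400 = 400 + 46 r$)
$\frac{1}{G{\left(-303,-392 \right)} + 188441} = \frac{1}{\left(400 + 46 \left(-303\right)\right) + 188441} = \frac{1}{\left(400 - 13938\right) + 188441} = \frac{1}{-13538 + 188441} = \frac{1}{174903}$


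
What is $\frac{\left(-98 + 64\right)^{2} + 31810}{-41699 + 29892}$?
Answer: $- \frac{32966}{11807} \approx -2.7921$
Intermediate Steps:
$\frac{\left(-98 + 64\right)^{2} + 31810}{-41699 + 29892} = \frac{\left(-34\right)^{2} + 31810}{-11807} = \left(1156 + 31810\right) \left(- \frac{1}{11807}\right) = 32966 \left(- \frac{1}{11807}\right) = - \frac{32966}{11807}$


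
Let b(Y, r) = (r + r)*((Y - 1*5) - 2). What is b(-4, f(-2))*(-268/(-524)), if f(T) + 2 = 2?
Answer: 0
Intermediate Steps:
f(T) = 0 (f(T) = -2 + 2 = 0)
b(Y, r) = 2*r*(-7 + Y) (b(Y, r) = (2*r)*((Y - 5) - 2) = (2*r)*((-5 + Y) - 2) = (2*r)*(-7 + Y) = 2*r*(-7 + Y))
b(-4, f(-2))*(-268/(-524)) = (2*0*(-7 - 4))*(-268/(-524)) = (2*0*(-11))*(-268*(-1/524)) = 0*(67/131) = 0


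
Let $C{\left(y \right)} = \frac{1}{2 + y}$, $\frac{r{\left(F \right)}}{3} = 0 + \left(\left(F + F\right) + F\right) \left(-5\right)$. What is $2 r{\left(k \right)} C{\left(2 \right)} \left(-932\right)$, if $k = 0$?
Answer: $0$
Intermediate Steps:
$r{\left(F \right)} = - 45 F$ ($r{\left(F \right)} = 3 \left(0 + \left(\left(F + F\right) + F\right) \left(-5\right)\right) = 3 \left(0 + \left(2 F + F\right) \left(-5\right)\right) = 3 \left(0 + 3 F \left(-5\right)\right) = 3 \left(0 - 15 F\right) = 3 \left(- 15 F\right) = - 45 F$)
$2 r{\left(k \right)} C{\left(2 \right)} \left(-932\right) = \frac{2 \left(\left(-45\right) 0\right)}{2 + 2} \left(-932\right) = \frac{2 \cdot 0}{4} \left(-932\right) = 0 \cdot \frac{1}{4} \left(-932\right) = 0 \left(-932\right) = 0$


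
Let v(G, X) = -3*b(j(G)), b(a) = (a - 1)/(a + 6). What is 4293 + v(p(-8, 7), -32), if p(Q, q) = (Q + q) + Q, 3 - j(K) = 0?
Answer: 12877/3 ≈ 4292.3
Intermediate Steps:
j(K) = 3 (j(K) = 3 - 1*0 = 3 + 0 = 3)
b(a) = (-1 + a)/(6 + a)
p(Q, q) = q + 2*Q
v(G, X) = -⅔ (v(G, X) = -3*(-1 + 3)/(6 + 3) = -3*2/9 = -⅔)
4293 + v(p(-8, 7), -32) = 4293 - ⅔ = 12877/3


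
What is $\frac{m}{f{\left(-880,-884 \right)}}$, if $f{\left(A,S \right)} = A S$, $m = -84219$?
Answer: $- \frac{84219}{777920} \approx -0.10826$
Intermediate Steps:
$\frac{m}{f{\left(-880,-884 \right)}} = - \frac{84219}{\left(-880\right) \left(-884\right)} = - \frac{84219}{777920}$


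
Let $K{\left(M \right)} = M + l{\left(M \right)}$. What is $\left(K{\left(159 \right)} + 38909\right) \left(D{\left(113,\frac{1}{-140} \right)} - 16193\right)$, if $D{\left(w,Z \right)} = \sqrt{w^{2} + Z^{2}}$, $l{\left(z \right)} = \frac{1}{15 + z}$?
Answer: $- \frac{110077309769}{174} + \frac{971119 \sqrt{250272401}}{3480} \approx -6.2821 \cdot 10^{8}$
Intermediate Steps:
$K{\left(M \right)} = M + \frac{1}{15 + M}$
$D{\left(w,Z \right)} = \sqrt{Z^{2} + w^{2}}$
$\left(K{\left(159 \right)} + 38909\right) \left(D{\left(113,\frac{1}{-140} \right)} - 16193\right) = \left(\frac{1 + 159 \left(15 + 159\right)}{15 + 159} + 38909\right) \left(\sqrt{\left(\frac{1}{-140}\right)^{2} + 113^{2}} - 16193\right) = \left(\frac{1 + 159 \cdot 174}{174} + 38909\right) \left(\sqrt{\left(- \frac{1}{140}\right)^{2} + 12769} - 16193\right) = \left(\frac{1 + 27666}{174} + 38909\right) \left(\sqrt{\frac{1}{19600} + 12769} - 16193\right) = \left(\frac{1}{174} \cdot 27667 + 38909\right) \left(\sqrt{\frac{250272401}{19600}} - 16193\right) = \left(\frac{27667}{174} + 38909\right) \left(\frac{\sqrt{250272401}}{140} - 16193\right) = \frac{6797833 \left(-16193 + \frac{\sqrt{250272401}}{140}\right)}{174} = - \frac{110077309769}{174} + \frac{971119 \sqrt{250272401}}{3480}$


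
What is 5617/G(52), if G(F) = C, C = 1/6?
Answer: 33702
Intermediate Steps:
C = ⅙ (C = 1*(⅙) = ⅙ ≈ 0.16667)
G(F) = ⅙
5617/G(52) = 5617/(⅙) = 5617*6 = 33702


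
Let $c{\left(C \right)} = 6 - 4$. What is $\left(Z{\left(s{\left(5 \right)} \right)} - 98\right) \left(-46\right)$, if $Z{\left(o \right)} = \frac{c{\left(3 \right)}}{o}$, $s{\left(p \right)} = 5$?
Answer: $\frac{22448}{5} \approx 4489.6$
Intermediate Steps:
$c{\left(C \right)} = 2$
$Z{\left(o \right)} = \frac{2}{o}$
$\left(Z{\left(s{\left(5 \right)} \right)} - 98\right) \left(-46\right) = \left(\frac{2}{5} - 98\right) \left(-46\right) = \left(- \frac{488}{5}\right) \left(-46\right) = \frac{22448}{5}$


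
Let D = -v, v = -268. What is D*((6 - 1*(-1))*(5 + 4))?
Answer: 16884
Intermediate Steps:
D = 268 (D = -1*(-268) = 268)
D*((6 - 1*(-1))*(5 + 4)) = 268*((6 - 1*(-1))*(5 + 4)) = 268*((6 + 1)*9) = 268*(7*9) = 268*63 = 16884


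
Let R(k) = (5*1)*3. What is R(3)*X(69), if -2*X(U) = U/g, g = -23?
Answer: 45/2 ≈ 22.500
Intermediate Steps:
R(k) = 15 (R(k) = 5*3 = 15)
X(U) = U/46 (X(U) = -U/(2*(-23)) = -U*(-1)/(2*23) = -(-1)*U/46 = U/46)
R(3)*X(69) = 15*((1/46)*69) = 15*(3/2) = 45/2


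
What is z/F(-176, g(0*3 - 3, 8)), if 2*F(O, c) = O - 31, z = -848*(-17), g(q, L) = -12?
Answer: -28832/207 ≈ -139.28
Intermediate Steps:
z = 14416
F(O, c) = -31/2 + O/2 (F(O, c) = (O - 31)/2 = (-31 + O)/2 = -31/2 + O/2)
z/F(-176, g(0*3 - 3, 8)) = 14416/(-31/2 + (1/2)*(-176)) = 14416/(-31/2 - 88) = 14416/(-207/2) = 14416*(-2/207) = -28832/207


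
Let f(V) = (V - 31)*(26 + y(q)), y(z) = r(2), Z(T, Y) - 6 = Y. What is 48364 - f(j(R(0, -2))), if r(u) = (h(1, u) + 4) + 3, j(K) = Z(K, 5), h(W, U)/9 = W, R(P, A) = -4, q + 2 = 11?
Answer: 49204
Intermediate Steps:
q = 9 (q = -2 + 11 = 9)
Z(T, Y) = 6 + Y
h(W, U) = 9*W
j(K) = 11 (j(K) = 6 + 5 = 11)
r(u) = 16 (r(u) = (9*1 + 4) + 3 = (9 + 4) + 3 = 13 + 3 = 16)
y(z) = 16
f(V) = -1302 + 42*V (f(V) = (V - 31)*(26 + 16) = (-31 + V)*42 = -1302 + 42*V)
48364 - f(j(R(0, -2))) = 48364 - (-1302 + 42*11) = 48364 - (-1302 + 462) = 48364 - 1*(-840) = 48364 + 840 = 49204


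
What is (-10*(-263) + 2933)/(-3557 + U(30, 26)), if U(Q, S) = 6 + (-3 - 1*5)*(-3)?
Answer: -5563/3527 ≈ -1.5773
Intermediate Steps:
U(Q, S) = 30 (U(Q, S) = 6 + (-3 - 5)*(-3) = 6 - 8*(-3) = 6 + 24 = 30)
(-10*(-263) + 2933)/(-3557 + U(30, 26)) = (-10*(-263) + 2933)/(-3557 + 30) = (2630 + 2933)/(-3527) = 5563*(-1/3527) = -5563/3527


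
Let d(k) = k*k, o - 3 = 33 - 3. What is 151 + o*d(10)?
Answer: 3451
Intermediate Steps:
o = 33 (o = 3 + (33 - 3) = 3 + 30 = 33)
d(k) = k**2
151 + o*d(10) = 151 + 33*10**2 = 151 + 33*100 = 151 + 3300 = 3451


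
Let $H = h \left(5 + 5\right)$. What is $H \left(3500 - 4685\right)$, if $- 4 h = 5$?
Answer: $\frac{29625}{2} \approx 14813.0$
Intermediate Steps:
$h = - \frac{5}{4}$ ($h = \left(- \frac{1}{4}\right) 5 = - \frac{5}{4} \approx -1.25$)
$H = - \frac{25}{2}$ ($H = - \frac{5 \left(5 + 5\right)}{4} = \left(- \frac{5}{4}\right) 10 = - \frac{25}{2} \approx -12.5$)
$H \left(3500 - 4685\right) = - \frac{25 \left(3500 - 4685\right)}{2} = \left(- \frac{25}{2}\right) \left(-1185\right) = \frac{29625}{2}$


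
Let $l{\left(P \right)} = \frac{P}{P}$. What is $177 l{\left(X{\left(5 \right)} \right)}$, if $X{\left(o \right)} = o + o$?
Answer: $177$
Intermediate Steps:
$X{\left(o \right)} = 2 o$
$l{\left(P \right)} = 1$
$177 l{\left(X{\left(5 \right)} \right)} = 177 \cdot 1 = 177$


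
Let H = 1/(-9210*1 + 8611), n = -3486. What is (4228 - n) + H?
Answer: 4620685/599 ≈ 7714.0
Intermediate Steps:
H = -1/599 (H = 1/(-9210 + 8611) = 1/(-599) = -1/599 ≈ -0.0016694)
(4228 - n) + H = (4228 - 1*(-3486)) - 1/599 = (4228 + 3486) - 1/599 = 7714 - 1/599 = 4620685/599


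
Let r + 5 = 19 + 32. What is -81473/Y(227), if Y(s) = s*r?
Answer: -81473/10442 ≈ -7.8024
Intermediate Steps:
r = 46 (r = -5 + (19 + 32) = -5 + 51 = 46)
Y(s) = 46*s (Y(s) = s*46 = 46*s)
-81473/Y(227) = -81473/(46*227) = -81473/10442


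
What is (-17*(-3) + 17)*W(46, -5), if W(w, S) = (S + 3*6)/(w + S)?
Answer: 884/41 ≈ 21.561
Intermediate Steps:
W(w, S) = (18 + S)/(S + w) (W(w, S) = (S + 18)/(S + w) = (18 + S)/(S + w))
(-17*(-3) + 17)*W(46, -5) = (-17*(-3) + 17)*((18 - 5)/(-5 + 46)) = (51 + 17)*(13/41) = 68*((1/41)*13) = 68*(13/41) = 884/41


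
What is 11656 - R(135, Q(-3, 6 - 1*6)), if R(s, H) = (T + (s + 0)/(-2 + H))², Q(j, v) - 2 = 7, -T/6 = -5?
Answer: 452119/49 ≈ 9226.9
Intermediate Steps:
T = 30 (T = -6*(-5) = 30)
Q(j, v) = 9 (Q(j, v) = 2 + 7 = 9)
R(s, H) = (30 + s/(-2 + H))² (R(s, H) = (30 + (s + 0)/(-2 + H))² = (30 + s/(-2 + H))²)
11656 - R(135, Q(-3, 6 - 1*6)) = 11656 - (-60 + 135 + 30*9)²/(-2 + 9)² = 11656 - (-60 + 135 + 270)²/7² = 11656 - 345²/49 = 11656 - 119025/49 = 452119/49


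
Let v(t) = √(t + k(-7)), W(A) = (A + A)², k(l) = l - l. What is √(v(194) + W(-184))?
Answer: √(135424 + √194) ≈ 368.02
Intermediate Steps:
k(l) = 0
W(A) = 4*A² (W(A) = (2*A)² = 4*A²)
v(t) = √t (v(t) = √(t + 0) = √t)
√(v(194) + W(-184)) = √(√194 + 4*(-184)²) = √(√194 + 4*33856) = √(√194 + 135424) = √(135424 + √194)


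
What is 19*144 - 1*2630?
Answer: 106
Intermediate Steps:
19*144 - 1*2630 = 2736 - 2630 = 106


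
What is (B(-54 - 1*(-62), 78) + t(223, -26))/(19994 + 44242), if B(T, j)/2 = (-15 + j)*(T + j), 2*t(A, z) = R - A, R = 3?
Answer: 5363/32118 ≈ 0.16698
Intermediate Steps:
t(A, z) = 3/2 - A/2 (t(A, z) = (3 - A)/2 = 3/2 - A/2)
B(T, j) = 2*(-15 + j)*(T + j) (B(T, j) = 2*((-15 + j)*(T + j)) = 2*(-15 + j)*(T + j))
(B(-54 - 1*(-62), 78) + t(223, -26))/(19994 + 44242) = ((-30*(-54 - 1*(-62)) - 30*78 + 2*78² + 2*(-54 - 1*(-62))*78) + (3/2 - ½*223))/(19994 + 44242) = ((-30*(-54 + 62) - 2340 + 2*6084 + 2*(-54 + 62)*78) + (3/2 - 223/2))/64236 = ((-30*8 - 2340 + 12168 + 2*8*78) - 110)*(1/64236) = ((-240 - 2340 + 12168 + 1248) - 110)*(1/64236) = (10836 - 110)*(1/64236) = 10726*(1/64236) = 5363/32118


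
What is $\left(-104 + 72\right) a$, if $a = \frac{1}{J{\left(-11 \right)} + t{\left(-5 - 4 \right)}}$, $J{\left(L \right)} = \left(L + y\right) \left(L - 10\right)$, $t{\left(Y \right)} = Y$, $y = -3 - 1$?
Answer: $- \frac{16}{153} \approx -0.10458$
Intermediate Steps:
$y = -4$
$J{\left(L \right)} = \left(-10 + L\right) \left(-4 + L\right)$ ($J{\left(L \right)} = \left(L - 4\right) \left(L - 10\right) = \left(-4 + L\right) \left(-10 + L\right) = \left(-10 + L\right) \left(-4 + L\right)$)
$a = \frac{1}{306}$ ($a = \frac{1}{\left(40 + \left(-11\right)^{2} - -154\right) - 9} = \frac{1}{\left(40 + 121 + 154\right) - 9} = \frac{1}{315 - 9} = \frac{1}{306} \approx 0.003268$)
$\left(-104 + 72\right) a = \left(-104 + 72\right) \frac{1}{306} = \left(-32\right) \frac{1}{306} = - \frac{16}{153}$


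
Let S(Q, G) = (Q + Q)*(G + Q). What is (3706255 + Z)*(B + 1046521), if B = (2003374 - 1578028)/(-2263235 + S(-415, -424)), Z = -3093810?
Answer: 200852158587862991/313373 ≈ 6.4094e+11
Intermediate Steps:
S(Q, G) = 2*Q*(G + Q) (S(Q, G) = (2*Q)*(G + Q) = 2*Q*(G + Q))
B = -425346/1566865 (B = (2003374 - 1578028)/(-2263235 + 2*(-415)*(-424 - 415)) = 425346/(-2263235 + 2*(-415)*(-839)) = 425346/(-2263235 + 696370) = 425346/(-1566865) = 425346*(-1/1566865) = -425346/1566865 ≈ -0.27146)
(3706255 + Z)*(B + 1046521) = (3706255 - 3093810)*(-425346/1566865 + 1046521) = 612445*(1639756701319/1566865) = 200852158587862991/313373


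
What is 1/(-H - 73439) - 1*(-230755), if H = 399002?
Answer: 109018122954/472441 ≈ 2.3076e+5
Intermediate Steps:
1/(-H - 73439) - 1*(-230755) = 1/(-1*399002 - 73439) - 1*(-230755) = 1/(-399002 - 73439) + 230755 = 1/(-472441) + 230755 = -1/472441 + 230755 = 109018122954/472441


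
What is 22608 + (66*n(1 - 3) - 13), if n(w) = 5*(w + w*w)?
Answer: 23255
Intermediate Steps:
n(w) = 5*w + 5*w² (n(w) = 5*(w + w²) = 5*w + 5*w²)
22608 + (66*n(1 - 3) - 13) = 22608 + (66*(5*(1 - 3)*(1 + (1 - 3))) - 13) = 22608 + (66*(5*(-2)*(1 - 2)) - 13) = 22608 + (66*(5*(-2)*(-1)) - 13) = 22608 + (66*10 - 13) = 22608 + (660 - 13) = 22608 + 647 = 23255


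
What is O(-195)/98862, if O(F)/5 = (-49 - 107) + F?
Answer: -585/32954 ≈ -0.017752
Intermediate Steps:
O(F) = -780 + 5*F (O(F) = 5*((-49 - 107) + F) = 5*(-156 + F) = -780 + 5*F)
O(-195)/98862 = (-780 + 5*(-195))/98862 = (-780 - 975)*(1/98862) = -1755*1/98862 = -585/32954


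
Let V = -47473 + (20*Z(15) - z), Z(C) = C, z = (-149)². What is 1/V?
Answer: -1/69374 ≈ -1.4415e-5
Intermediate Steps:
z = 22201
V = -69374 (V = -47473 + (20*15 - 1*22201) = -47473 + (300 - 22201) = -47473 - 21901 = -69374)
1/V = 1/(-69374) = -1/69374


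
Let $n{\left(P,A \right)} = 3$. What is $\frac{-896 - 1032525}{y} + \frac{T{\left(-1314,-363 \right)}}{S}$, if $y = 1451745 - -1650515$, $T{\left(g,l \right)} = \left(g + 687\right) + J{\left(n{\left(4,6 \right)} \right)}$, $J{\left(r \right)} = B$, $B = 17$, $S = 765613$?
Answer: $- \frac{793092930673}{2375130585380} \approx -0.33392$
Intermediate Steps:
$J{\left(r \right)} = 17$
$T{\left(g,l \right)} = 704 + g$ ($T{\left(g,l \right)} = \left(g + 687\right) + 17 = \left(687 + g\right) + 17 = 704 + g$)
$y = 3102260$ ($y = 1451745 + 1650515 = 3102260$)
$\frac{-896 - 1032525}{y} + \frac{T{\left(-1314,-363 \right)}}{S} = \frac{-896 - 1032525}{3102260} + \frac{704 - 1314}{765613} = \left(-896 - 1032525\right) \frac{1}{3102260} - \frac{610}{765613} = \left(-1033421\right) \frac{1}{3102260} - \frac{610}{765613} = - \frac{1033421}{3102260} - \frac{610}{765613} = - \frac{793092930673}{2375130585380}$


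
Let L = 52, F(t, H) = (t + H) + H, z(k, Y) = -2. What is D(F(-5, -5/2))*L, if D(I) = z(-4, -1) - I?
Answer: 416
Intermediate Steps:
F(t, H) = t + 2*H (F(t, H) = (H + t) + H = t + 2*H)
D(I) = -2 - I
D(F(-5, -5/2))*L = (-2 - (-5 + 2*(-5/2)))*52 = (-2 - (-5 - 5))*52 = (-2 - 1*(-10))*52 = (-2 + 10)*52 = 8*52 = 416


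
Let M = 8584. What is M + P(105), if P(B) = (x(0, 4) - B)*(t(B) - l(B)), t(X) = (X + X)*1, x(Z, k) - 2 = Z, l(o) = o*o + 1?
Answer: 1122632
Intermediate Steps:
l(o) = 1 + o² (l(o) = o² + 1 = 1 + o²)
x(Z, k) = 2 + Z
t(X) = 2*X (t(X) = (2*X)*1 = 2*X)
P(B) = (2 - B)*(-1 - B² + 2*B) (P(B) = ((2 + 0) - B)*(2*B - (1 + B²)) = (2 - B)*(2*B + (-1 - B²)) = (2 - B)*(-1 - B² + 2*B))
M + P(105) = 8584 + (-2 + 105³ - 4*105² + 5*105) = 8584 + (-2 + 1157625 - 4*11025 + 525) = 8584 + (-2 + 1157625 - 44100 + 525) = 8584 + 1114048 = 1122632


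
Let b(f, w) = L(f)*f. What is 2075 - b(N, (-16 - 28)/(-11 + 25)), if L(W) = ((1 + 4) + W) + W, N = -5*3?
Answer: 1700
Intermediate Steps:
N = -15
L(W) = 5 + 2*W (L(W) = (5 + W) + W = 5 + 2*W)
b(f, w) = f*(5 + 2*f) (b(f, w) = (5 + 2*f)*f = f*(5 + 2*f))
2075 - b(N, (-16 - 28)/(-11 + 25)) = 2075 - (-15)*(5 + 2*(-15)) = 2075 - (-15)*(5 - 30) = 2075 - (-15)*(-25) = 2075 - 1*375 = 2075 - 375 = 1700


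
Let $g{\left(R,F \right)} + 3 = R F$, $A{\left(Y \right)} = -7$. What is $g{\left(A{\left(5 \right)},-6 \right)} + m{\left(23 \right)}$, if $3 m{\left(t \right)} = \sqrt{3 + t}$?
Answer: $39 + \frac{\sqrt{26}}{3} \approx 40.7$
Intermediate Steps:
$g{\left(R,F \right)} = -3 + F R$ ($g{\left(R,F \right)} = -3 + R F = -3 + F R$)
$m{\left(t \right)} = \frac{\sqrt{3 + t}}{3}$
$g{\left(A{\left(5 \right)},-6 \right)} + m{\left(23 \right)} = \left(-3 - -42\right) + \frac{\sqrt{3 + 23}}{3} = \left(-3 + 42\right) + \frac{\sqrt{26}}{3} = 39 + \frac{\sqrt{26}}{3}$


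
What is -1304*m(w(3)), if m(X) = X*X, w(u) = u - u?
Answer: 0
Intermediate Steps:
w(u) = 0
m(X) = X²
-1304*m(w(3)) = -1304*0² = -1304*0 = 0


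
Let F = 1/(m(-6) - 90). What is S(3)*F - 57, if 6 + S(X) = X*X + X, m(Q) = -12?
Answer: -970/17 ≈ -57.059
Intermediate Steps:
S(X) = -6 + X + X**2 (S(X) = -6 + (X*X + X) = -6 + (X**2 + X) = -6 + (X + X**2) = -6 + X + X**2)
F = -1/102 (F = 1/(-12 - 90) = 1/(-102) = -1/102 ≈ -0.0098039)
S(3)*F - 57 = (-6 + 3 + 3**2)*(-1/102) - 57 = (-6 + 3 + 9)*(-1/102) - 57 = 6*(-1/102) - 57 = -1/17 - 57 = -970/17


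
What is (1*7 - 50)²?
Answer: 1849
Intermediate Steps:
(1*7 - 50)² = (7 - 50)² = (-43)² = 1849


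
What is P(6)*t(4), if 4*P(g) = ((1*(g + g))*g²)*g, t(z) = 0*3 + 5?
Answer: 3240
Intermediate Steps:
t(z) = 5 (t(z) = 0 + 5 = 5)
P(g) = g⁴/2 (P(g) = (((1*(g + g))*g²)*g)/4 = (((1*(2*g))*g²)*g)/4 = (((2*g)*g²)*g)/4 = ((2*g³)*g)/4 = (2*g⁴)/4 = g⁴/2)
P(6)*t(4) = ((½)*6⁴)*5 = ((½)*1296)*5 = 648*5 = 3240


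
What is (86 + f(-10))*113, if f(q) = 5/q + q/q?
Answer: 19549/2 ≈ 9774.5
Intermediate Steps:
f(q) = 1 + 5/q (f(q) = 5/q + 1 = 1 + 5/q)
(86 + f(-10))*113 = (86 + (5 - 10)/(-10))*113 = (86 - 1/10*(-5))*113 = (86 + 1/2)*113 = (173/2)*113 = 19549/2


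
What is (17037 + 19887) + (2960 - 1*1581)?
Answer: 38303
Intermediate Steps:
(17037 + 19887) + (2960 - 1*1581) = 36924 + (2960 - 1581) = 36924 + 1379 = 38303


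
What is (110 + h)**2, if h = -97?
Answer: 169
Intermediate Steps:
(110 + h)**2 = (110 - 97)**2 = 13**2 = 169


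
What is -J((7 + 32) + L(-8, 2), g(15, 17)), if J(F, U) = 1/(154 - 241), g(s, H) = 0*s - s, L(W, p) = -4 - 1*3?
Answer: 1/87 ≈ 0.011494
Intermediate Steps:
L(W, p) = -7 (L(W, p) = -4 - 3 = -7)
g(s, H) = -s (g(s, H) = 0 - s = -s)
J(F, U) = -1/87 (J(F, U) = 1/(-87) = -1/87)
-J((7 + 32) + L(-8, 2), g(15, 17)) = -1*(-1/87) = 1/87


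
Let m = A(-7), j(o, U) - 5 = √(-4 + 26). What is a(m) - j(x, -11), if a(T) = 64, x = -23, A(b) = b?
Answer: 59 - √22 ≈ 54.310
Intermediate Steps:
j(o, U) = 5 + √22 (j(o, U) = 5 + √(-4 + 26) = 5 + √22)
m = -7
a(m) - j(x, -11) = 64 - (5 + √22) = 64 + (-5 - √22) = 59 - √22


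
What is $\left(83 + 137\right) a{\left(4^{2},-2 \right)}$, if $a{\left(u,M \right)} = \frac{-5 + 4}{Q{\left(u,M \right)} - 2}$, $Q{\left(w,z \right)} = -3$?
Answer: $44$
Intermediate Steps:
$a{\left(u,M \right)} = \frac{1}{5}$ ($a{\left(u,M \right)} = \frac{-5 + 4}{-3 - 2} = - \frac{1}{-5} = \left(-1\right) \left(- \frac{1}{5}\right) = \frac{1}{5}$)
$\left(83 + 137\right) a{\left(4^{2},-2 \right)} = \left(83 + 137\right) \frac{1}{5} = 220 \cdot \frac{1}{5} = 44$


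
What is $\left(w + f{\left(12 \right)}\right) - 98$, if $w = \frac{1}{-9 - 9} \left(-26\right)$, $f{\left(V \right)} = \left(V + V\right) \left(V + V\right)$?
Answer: $\frac{4315}{9} \approx 479.44$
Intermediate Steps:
$f{\left(V \right)} = 4 V^{2}$ ($f{\left(V \right)} = 2 V 2 V = 4 V^{2}$)
$w = \frac{13}{9}$ ($w = \frac{1}{-18} \left(-26\right) = \left(- \frac{1}{18}\right) \left(-26\right) = \frac{13}{9} \approx 1.4444$)
$\left(w + f{\left(12 \right)}\right) - 98 = \left(\frac{13}{9} + 4 \cdot 12^{2}\right) - 98 = \left(\frac{13}{9} + 4 \cdot 144\right) - 98 = \left(\frac{13}{9} + 576\right) - 98 = \frac{5197}{9} - 98 = \frac{4315}{9}$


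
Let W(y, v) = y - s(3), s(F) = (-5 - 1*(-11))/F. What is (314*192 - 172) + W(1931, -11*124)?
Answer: 62045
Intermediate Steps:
s(F) = 6/F (s(F) = (-5 + 11)/F = 6/F)
W(y, v) = -2 + y (W(y, v) = y - 6/3 = y - 1*2 = y - 2 = -2 + y)
(314*192 - 172) + W(1931, -11*124) = (314*192 - 172) + (-2 + 1931) = (60288 - 172) + 1929 = 60116 + 1929 = 62045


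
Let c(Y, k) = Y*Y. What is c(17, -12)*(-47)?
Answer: -13583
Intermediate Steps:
c(Y, k) = Y²
c(17, -12)*(-47) = 17²*(-47) = 289*(-47) = -13583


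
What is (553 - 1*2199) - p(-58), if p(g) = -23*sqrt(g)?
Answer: -1646 + 23*I*sqrt(58) ≈ -1646.0 + 175.16*I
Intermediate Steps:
(553 - 1*2199) - p(-58) = (553 - 1*2199) - (-23)*sqrt(-58) = (553 - 2199) - (-23)*I*sqrt(58) = -1646 - (-23)*I*sqrt(58) = -1646 + 23*I*sqrt(58)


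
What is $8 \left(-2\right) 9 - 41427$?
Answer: $-41571$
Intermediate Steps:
$8 \left(-2\right) 9 - 41427 = \left(-16\right) 9 - 41427 = -144 - 41427 = -41571$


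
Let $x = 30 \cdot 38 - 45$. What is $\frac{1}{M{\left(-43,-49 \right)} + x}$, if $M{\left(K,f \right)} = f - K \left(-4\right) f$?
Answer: $\frac{1}{9474} \approx 0.00010555$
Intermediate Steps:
$x = 1095$ ($x = 1140 - 45 = 1095$)
$M{\left(K,f \right)} = f + 4 K f$ ($M{\left(K,f \right)} = f - - 4 K f = f + 4 K f$)
$\frac{1}{M{\left(-43,-49 \right)} + x} = \frac{1}{- 49 \left(1 + 4 \left(-43\right)\right) + 1095} = \frac{1}{- 49 \left(1 - 172\right) + 1095} = \frac{1}{\left(-49\right) \left(-171\right) + 1095} = \frac{1}{8379 + 1095} = \frac{1}{9474}$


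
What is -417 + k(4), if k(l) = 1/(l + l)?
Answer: -3335/8 ≈ -416.88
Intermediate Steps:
k(l) = 1/(2*l)
-417 + k(4) = -417 + (½)/4 = -417 + (½)*(¼) = -417 + ⅛ = -3335/8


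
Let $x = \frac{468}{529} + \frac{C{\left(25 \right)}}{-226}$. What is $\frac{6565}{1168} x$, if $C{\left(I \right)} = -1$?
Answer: $\frac{697839805}{139639072} \approx 4.9975$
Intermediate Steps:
$x = \frac{106297}{119554}$ ($x = \frac{468}{529} - \frac{1}{-226} = 468 \cdot \frac{1}{529} - - \frac{1}{226} = \frac{468}{529} + \frac{1}{226} = \frac{106297}{119554} \approx 0.88911$)
$\frac{6565}{1168} x = \frac{6565}{1168} \cdot \frac{106297}{119554} = \frac{697839805}{139639072}$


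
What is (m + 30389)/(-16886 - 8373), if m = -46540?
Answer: 16151/25259 ≈ 0.63942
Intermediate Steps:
(m + 30389)/(-16886 - 8373) = (-46540 + 30389)/(-16886 - 8373) = -16151/(-25259) = -16151*(-1/25259) = 16151/25259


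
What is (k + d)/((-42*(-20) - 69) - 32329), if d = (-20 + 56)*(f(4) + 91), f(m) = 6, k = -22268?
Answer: 9388/15779 ≈ 0.59497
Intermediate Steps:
d = 3492 (d = (-20 + 56)*(6 + 91) = 36*97 = 3492)
(k + d)/((-42*(-20) - 69) - 32329) = (-22268 + 3492)/((-42*(-20) - 69) - 32329) = -18776/((840 - 69) - 32329) = -18776/(771 - 32329) = -18776/(-31558) = -18776*(-1/31558) = 9388/15779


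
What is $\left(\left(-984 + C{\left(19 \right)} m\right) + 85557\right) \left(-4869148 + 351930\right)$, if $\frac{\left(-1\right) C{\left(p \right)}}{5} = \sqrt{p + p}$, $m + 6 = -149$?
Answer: $-382034677914 - 3500843950 \sqrt{38} \approx -4.0362 \cdot 10^{11}$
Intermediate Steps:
$m = -155$ ($m = -6 - 149 = -155$)
$C{\left(p \right)} = - 5 \sqrt{2} \sqrt{p}$ ($C{\left(p \right)} = - 5 \sqrt{p + p} = - 5 \sqrt{2 p} = - 5 \sqrt{2} \sqrt{p}$)
$\left(\left(-984 + C{\left(19 \right)} m\right) + 85557\right) \left(-4869148 + 351930\right) = \left(\left(-984 + - 5 \sqrt{2} \sqrt{19} \left(-155\right)\right) + 85557\right) \left(-4869148 + 351930\right) = \left(\left(-984 + - 5 \sqrt{38} \left(-155\right)\right) + 85557\right) \left(-4517218\right) = \left(\left(-984 + 775 \sqrt{38}\right) + 85557\right) \left(-4517218\right) = \left(84573 + 775 \sqrt{38}\right) \left(-4517218\right) = -382034677914 - 3500843950 \sqrt{38}$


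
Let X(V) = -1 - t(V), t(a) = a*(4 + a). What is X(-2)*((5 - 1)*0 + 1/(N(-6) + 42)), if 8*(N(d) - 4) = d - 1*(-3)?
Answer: 24/365 ≈ 0.065753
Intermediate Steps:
N(d) = 35/8 + d/8 (N(d) = 4 + (d - 1*(-3))/8 = 4 + (d + 3)/8 = 4 + (3 + d)/8 = 4 + (3/8 + d/8) = 35/8 + d/8)
X(V) = -1 - V*(4 + V)
X(-2)*((5 - 1)*0 + 1/(N(-6) + 42)) = (-1 - 1*(-2)*(4 - 2))*((5 - 1)*0 + 1/((35/8 + (1/8)*(-6)) + 42)) = (-1 - 1*(-2)*2)*(4*0 + 1/((35/8 - 3/4) + 42)) = (-1 + 4)*(0 + 1/(29/8 + 42)) = 3*(0 + 1/(365/8)) = 3*(0 + 8/365) = 3*(8/365) = 24/365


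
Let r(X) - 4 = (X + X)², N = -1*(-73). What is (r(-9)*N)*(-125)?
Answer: -2993000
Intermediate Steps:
N = 73
r(X) = 4 + 4*X² (r(X) = 4 + (X + X)² = 4 + (2*X)² = 4 + 4*X²)
(r(-9)*N)*(-125) = ((4 + 4*(-9)²)*73)*(-125) = ((4 + 4*81)*73)*(-125) = ((4 + 324)*73)*(-125) = (328*73)*(-125) = 23944*(-125) = -2993000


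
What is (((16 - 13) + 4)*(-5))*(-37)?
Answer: 1295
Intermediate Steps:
(((16 - 13) + 4)*(-5))*(-37) = ((3 + 4)*(-5))*(-37) = (7*(-5))*(-37) = -35*(-37) = 1295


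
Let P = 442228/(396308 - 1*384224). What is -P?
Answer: -110557/3021 ≈ -36.596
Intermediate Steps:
P = 110557/3021 (P = 442228/(396308 - 384224) = 442228/12084 = 442228*(1/12084) = 110557/3021 ≈ 36.596)
-P = -1*110557/3021 = -110557/3021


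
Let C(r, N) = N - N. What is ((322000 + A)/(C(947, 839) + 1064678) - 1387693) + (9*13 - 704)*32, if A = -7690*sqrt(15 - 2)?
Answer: -748722398703/532339 - 3845*sqrt(13)/532339 ≈ -1.4065e+6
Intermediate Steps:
C(r, N) = 0
A = -7690*sqrt(13) ≈ -27727.
((322000 + A)/(C(947, 839) + 1064678) - 1387693) + (9*13 - 704)*32 = ((322000 - 7690*sqrt(13))/(0 + 1064678) - 1387693) + (9*13 - 704)*32 = ((322000 - 7690*sqrt(13))/1064678 - 1387693) + (117 - 704)*32 = ((322000 - 7690*sqrt(13))*(1/1064678) - 1387693) - 587*32 = ((161000/532339 - 3845*sqrt(13)/532339) - 1387693) - 18784 = (-738722942927/532339 - 3845*sqrt(13)/532339) - 18784 = -748722398703/532339 - 3845*sqrt(13)/532339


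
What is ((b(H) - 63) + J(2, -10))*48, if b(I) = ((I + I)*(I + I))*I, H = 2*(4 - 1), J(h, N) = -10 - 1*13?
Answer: 37344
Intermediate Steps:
J(h, N) = -23 (J(h, N) = -10 - 13 = -23)
H = 6 (H = 2*3 = 6)
b(I) = 4*I³ (b(I) = ((2*I)*(2*I))*I = (4*I²)*I = 4*I³)
((b(H) - 63) + J(2, -10))*48 = ((4*6³ - 63) - 23)*48 = ((4*216 - 63) - 23)*48 = ((864 - 63) - 23)*48 = (801 - 23)*48 = 778*48 = 37344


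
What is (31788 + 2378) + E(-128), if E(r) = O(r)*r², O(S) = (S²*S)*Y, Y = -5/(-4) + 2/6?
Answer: -163208654750/3 ≈ -5.4403e+10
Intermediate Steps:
Y = 19/12 (Y = -5*(-¼) + 2*(⅙) = 5/4 + ⅓ = 19/12 ≈ 1.5833)
O(S) = 19*S³/12 (O(S) = (S²*S)*(19/12) = S³*(19/12) = 19*S³/12)
E(r) = 19*r⁵/12 (E(r) = (19*r³/12)*r² = 19*r⁵/12)
(31788 + 2378) + E(-128) = (31788 + 2378) + (19/12)*(-128)⁵ = 34166 + (19/12)*(-34359738368) = 34166 - 163208757248/3 = -163208654750/3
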